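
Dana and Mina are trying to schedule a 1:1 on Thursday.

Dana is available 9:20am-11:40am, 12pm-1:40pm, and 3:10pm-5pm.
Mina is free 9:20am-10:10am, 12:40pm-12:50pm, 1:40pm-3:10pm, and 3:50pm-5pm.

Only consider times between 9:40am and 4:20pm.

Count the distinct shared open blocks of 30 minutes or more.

2

Dana ∩ Mina: 09:20–10:10, 12:40–12:50, 15:50–17:00.
Restricted to 09:40–16:20: 09:40–10:10, 12:40–12:50, 15:50–16:20.
Windows ≥ 30 min: 09:40–10:10, 15:50–16:20.
That's 2 windows.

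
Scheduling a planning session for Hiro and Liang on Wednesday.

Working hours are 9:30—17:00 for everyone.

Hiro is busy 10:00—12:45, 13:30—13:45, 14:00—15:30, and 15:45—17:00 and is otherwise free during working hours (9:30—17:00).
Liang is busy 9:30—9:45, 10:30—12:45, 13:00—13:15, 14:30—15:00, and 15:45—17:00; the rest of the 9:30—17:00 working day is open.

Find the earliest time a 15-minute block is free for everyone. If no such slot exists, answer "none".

Hiro free within 09:30–17:00: 09:30–10:00, 12:45–13:30, 13:45–14:00, 15:30–15:45.
Liang free within 09:30–17:00: 09:45–10:30, 12:45–13:00, 13:15–14:30, 15:00–15:45.
Hiro ∩ Liang: 09:45–10:00, 12:45–13:00, 13:15–13:30, 13:45–14:00, 15:30–15:45.
Windows ≥ 15 min: 09:45–10:00, 12:45–13:00, 13:15–13:30, 13:45–14:00, 15:30–15:45.
Earliest such window starts at 09:45.

09:45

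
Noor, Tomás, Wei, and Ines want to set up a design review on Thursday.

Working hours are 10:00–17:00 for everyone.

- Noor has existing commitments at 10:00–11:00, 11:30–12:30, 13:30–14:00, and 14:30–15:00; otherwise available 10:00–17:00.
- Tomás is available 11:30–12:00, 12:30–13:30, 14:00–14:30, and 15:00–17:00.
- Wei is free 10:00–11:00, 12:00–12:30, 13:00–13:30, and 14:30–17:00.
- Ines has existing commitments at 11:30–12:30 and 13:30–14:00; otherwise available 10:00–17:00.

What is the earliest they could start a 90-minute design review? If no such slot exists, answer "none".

Noor free within 10:00–17:00: 11:00–11:30, 12:30–13:30, 14:00–14:30, 15:00–17:00.
Ines free within 10:00–17:00: 10:00–11:30, 12:30–13:30, 14:00–17:00.
Noor ∩ Tomás: 12:30–13:30, 14:00–14:30, 15:00–17:00.
Noor ∩ Tomás ∩ Wei: 13:00–13:30, 15:00–17:00.
Noor ∩ Tomás ∩ Wei ∩ Ines: 13:00–13:30, 15:00–17:00.
Windows ≥ 90 min: 15:00–17:00.
Earliest such window starts at 15:00.

15:00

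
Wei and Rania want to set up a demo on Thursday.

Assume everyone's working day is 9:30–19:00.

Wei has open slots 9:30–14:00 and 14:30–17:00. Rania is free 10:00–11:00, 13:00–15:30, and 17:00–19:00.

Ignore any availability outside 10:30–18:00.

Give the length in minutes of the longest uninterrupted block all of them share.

Wei ∩ Rania: 10:00–11:00, 13:00–14:00, 14:30–15:30.
Restricted to 10:30–18:00: 10:30–11:00, 13:00–14:00, 14:30–15:30.
Common window lengths: 30, 60, 60 min; longest is 60.

60 minutes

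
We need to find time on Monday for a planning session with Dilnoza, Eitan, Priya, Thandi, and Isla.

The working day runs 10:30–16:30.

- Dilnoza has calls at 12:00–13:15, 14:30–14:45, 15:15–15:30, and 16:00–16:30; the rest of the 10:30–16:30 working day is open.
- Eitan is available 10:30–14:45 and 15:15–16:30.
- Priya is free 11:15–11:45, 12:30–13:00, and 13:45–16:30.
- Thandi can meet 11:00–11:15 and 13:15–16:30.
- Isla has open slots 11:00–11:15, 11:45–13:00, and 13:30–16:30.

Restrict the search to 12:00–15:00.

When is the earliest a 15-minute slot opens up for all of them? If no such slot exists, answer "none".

13:45

Dilnoza free within 10:30–16:30: 10:30–12:00, 13:15–14:30, 14:45–15:15, 15:30–16:00.
Dilnoza ∩ Eitan: 10:30–12:00, 13:15–14:30, 15:30–16:00.
Dilnoza ∩ Eitan ∩ Priya: 11:15–11:45, 13:45–14:30, 15:30–16:00.
Dilnoza ∩ Eitan ∩ Priya ∩ Thandi: 13:45–14:30, 15:30–16:00.
Dilnoza ∩ Eitan ∩ Priya ∩ Thandi ∩ Isla: 13:45–14:30, 15:30–16:00.
Restricted to 12:00–15:00: 13:45–14:30.
Windows ≥ 15 min: 13:45–14:30.
Earliest such window starts at 13:45.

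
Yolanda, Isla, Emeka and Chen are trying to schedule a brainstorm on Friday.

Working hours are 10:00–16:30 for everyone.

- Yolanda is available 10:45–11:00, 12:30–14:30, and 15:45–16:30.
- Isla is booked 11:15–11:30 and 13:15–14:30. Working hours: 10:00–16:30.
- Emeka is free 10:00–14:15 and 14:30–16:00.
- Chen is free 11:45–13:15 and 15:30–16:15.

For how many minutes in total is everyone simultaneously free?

60 minutes

Isla free within 10:00–16:30: 10:00–11:15, 11:30–13:15, 14:30–16:30.
Yolanda ∩ Isla: 10:45–11:00, 12:30–13:15, 15:45–16:30.
Yolanda ∩ Isla ∩ Emeka: 10:45–11:00, 12:30–13:15, 15:45–16:00.
Yolanda ∩ Isla ∩ Emeka ∩ Chen: 12:30–13:15, 15:45–16:00.
Total common minutes: 45 + 15 = 60.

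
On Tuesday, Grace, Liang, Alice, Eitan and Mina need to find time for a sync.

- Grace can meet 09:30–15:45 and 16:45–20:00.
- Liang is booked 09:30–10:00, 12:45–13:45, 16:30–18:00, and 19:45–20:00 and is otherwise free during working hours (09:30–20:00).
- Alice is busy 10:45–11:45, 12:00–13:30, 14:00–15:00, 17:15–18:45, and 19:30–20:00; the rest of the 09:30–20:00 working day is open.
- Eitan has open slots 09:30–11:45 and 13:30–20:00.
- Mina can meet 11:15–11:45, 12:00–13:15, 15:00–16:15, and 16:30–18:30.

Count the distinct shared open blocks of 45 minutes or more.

1

Liang free within 09:30–20:00: 10:00–12:45, 13:45–16:30, 18:00–19:45.
Alice free within 09:30–20:00: 09:30–10:45, 11:45–12:00, 13:30–14:00, 15:00–17:15, 18:45–19:30.
Grace ∩ Liang: 10:00–12:45, 13:45–15:45, 18:00–19:45.
Grace ∩ Liang ∩ Alice: 10:00–10:45, 11:45–12:00, 13:45–14:00, 15:00–15:45, 18:45–19:30.
Grace ∩ Liang ∩ Alice ∩ Eitan: 10:00–10:45, 13:45–14:00, 15:00–15:45, 18:45–19:30.
Grace ∩ Liang ∩ Alice ∩ Eitan ∩ Mina: 15:00–15:45.
Windows ≥ 45 min: 15:00–15:45.
That's 1 window.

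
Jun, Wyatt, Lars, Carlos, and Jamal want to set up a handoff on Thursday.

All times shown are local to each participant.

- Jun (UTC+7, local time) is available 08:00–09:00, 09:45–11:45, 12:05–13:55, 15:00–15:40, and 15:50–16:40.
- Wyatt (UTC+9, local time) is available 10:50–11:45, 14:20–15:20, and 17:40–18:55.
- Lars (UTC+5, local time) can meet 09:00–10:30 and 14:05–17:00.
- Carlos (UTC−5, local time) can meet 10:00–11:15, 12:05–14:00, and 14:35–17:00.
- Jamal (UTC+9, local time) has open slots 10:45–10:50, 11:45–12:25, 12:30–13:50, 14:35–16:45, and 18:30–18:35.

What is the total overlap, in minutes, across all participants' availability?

0 minutes

Jun → UTC: 01:00–02:00, 02:45–04:45, 05:05–06:55, 08:00–08:40, 08:50–09:40.
Wyatt → UTC: 01:50–02:45, 05:20–06:20, 08:40–09:55.
Lars → UTC: 04:00–05:30, 09:05–12:00.
Carlos → UTC: 15:00–16:15, 17:05–19:00, 19:35–22:00.
Jamal → UTC: 01:45–01:50, 02:45–03:25, 03:30–04:50, 05:35–07:45, 09:30–09:35.
Jun ∩ Wyatt: 01:50–02:00, 05:20–06:20, 08:50–09:40.
Jun ∩ Wyatt ∩ Lars: 05:20–05:30, 09:05–09:40.
Jun ∩ Wyatt ∩ Lars ∩ Carlos: (none).
Jun ∩ Wyatt ∩ Lars ∩ Carlos ∩ Jamal: (none).
Total common minutes: 0.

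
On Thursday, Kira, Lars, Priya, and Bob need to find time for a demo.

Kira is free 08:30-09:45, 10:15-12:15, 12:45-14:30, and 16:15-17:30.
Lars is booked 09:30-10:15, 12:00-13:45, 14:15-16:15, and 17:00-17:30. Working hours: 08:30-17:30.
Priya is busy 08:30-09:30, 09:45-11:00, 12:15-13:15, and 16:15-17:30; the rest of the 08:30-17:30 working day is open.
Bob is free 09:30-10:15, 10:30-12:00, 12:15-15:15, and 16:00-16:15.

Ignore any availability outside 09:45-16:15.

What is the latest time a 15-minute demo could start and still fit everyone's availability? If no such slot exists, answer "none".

14:00

Lars free within 08:30–17:30: 08:30–09:30, 10:15–12:00, 13:45–14:15, 16:15–17:00.
Priya free within 08:30–17:30: 09:30–09:45, 11:00–12:15, 13:15–16:15.
Kira ∩ Lars: 08:30–09:30, 10:15–12:00, 13:45–14:15, 16:15–17:00.
Kira ∩ Lars ∩ Priya: 11:00–12:00, 13:45–14:15.
Kira ∩ Lars ∩ Priya ∩ Bob: 11:00–12:00, 13:45–14:15.
Restricted to 09:45–16:15: 11:00–12:00, 13:45–14:15.
Windows ≥ 15 min: 11:00–12:00, 13:45–14:15.
Latest start in the last window 13:45–14:15 is 14:15 − 15 min = 14:00.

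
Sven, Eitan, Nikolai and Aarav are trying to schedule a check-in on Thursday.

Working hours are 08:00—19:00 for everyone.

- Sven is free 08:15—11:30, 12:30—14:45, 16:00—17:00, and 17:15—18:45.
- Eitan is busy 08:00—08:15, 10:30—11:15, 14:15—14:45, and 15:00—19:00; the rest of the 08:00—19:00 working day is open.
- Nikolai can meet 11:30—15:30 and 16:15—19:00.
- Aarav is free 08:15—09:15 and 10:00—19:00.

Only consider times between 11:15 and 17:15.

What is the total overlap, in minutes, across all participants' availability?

Eitan free within 08:00–19:00: 08:15–10:30, 11:15–14:15, 14:45–15:00.
Sven ∩ Eitan: 08:15–10:30, 11:15–11:30, 12:30–14:15.
Sven ∩ Eitan ∩ Nikolai: 12:30–14:15.
Sven ∩ Eitan ∩ Nikolai ∩ Aarav: 12:30–14:15.
Restricted to 11:15–17:15: 12:30–14:15.
Total common minutes: 105.

105 minutes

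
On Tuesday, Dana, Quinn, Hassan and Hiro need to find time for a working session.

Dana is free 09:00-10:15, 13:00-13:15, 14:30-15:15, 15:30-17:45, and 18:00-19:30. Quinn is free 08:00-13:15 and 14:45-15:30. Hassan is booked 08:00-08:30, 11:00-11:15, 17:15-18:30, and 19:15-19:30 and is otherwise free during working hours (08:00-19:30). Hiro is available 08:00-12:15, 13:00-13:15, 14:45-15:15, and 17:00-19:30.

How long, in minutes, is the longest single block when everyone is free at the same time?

75 minutes

Hassan free within 08:00–19:30: 08:30–11:00, 11:15–17:15, 18:30–19:15.
Dana ∩ Quinn: 09:00–10:15, 13:00–13:15, 14:45–15:15.
Dana ∩ Quinn ∩ Hassan: 09:00–10:15, 13:00–13:15, 14:45–15:15.
Dana ∩ Quinn ∩ Hassan ∩ Hiro: 09:00–10:15, 13:00–13:15, 14:45–15:15.
Common window lengths: 75, 15, 30 min; longest is 75.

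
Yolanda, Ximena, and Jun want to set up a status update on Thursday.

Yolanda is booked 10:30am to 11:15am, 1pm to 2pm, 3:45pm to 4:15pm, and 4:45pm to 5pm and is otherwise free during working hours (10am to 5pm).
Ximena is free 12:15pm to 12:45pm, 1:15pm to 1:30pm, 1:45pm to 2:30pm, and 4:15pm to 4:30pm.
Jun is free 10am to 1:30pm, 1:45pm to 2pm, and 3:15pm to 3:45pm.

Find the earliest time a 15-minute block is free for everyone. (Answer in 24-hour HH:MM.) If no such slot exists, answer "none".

12:15

Yolanda free within 10:00–17:00: 10:00–10:30, 11:15–13:00, 14:00–15:45, 16:15–16:45.
Yolanda ∩ Ximena: 12:15–12:45, 14:00–14:30, 16:15–16:30.
Yolanda ∩ Ximena ∩ Jun: 12:15–12:45.
Windows ≥ 15 min: 12:15–12:45.
Earliest such window starts at 12:15.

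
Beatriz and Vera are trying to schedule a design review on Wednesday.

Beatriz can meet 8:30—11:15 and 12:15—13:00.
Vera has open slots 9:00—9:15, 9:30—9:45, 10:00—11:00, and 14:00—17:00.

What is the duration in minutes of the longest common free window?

Beatriz ∩ Vera: 09:00–09:15, 09:30–09:45, 10:00–11:00.
Common window lengths: 15, 15, 60 min; longest is 60.

60 minutes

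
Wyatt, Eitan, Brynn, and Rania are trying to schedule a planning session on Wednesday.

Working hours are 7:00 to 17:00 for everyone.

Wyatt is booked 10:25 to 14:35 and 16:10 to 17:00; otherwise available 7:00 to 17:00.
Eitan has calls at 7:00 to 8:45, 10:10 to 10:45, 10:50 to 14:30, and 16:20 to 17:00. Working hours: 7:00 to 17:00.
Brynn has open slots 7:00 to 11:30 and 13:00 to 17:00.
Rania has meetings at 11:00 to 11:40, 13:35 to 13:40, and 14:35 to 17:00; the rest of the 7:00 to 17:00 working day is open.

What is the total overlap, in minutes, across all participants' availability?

85 minutes

Wyatt free within 07:00–17:00: 07:00–10:25, 14:35–16:10.
Eitan free within 07:00–17:00: 08:45–10:10, 10:45–10:50, 14:30–16:20.
Rania free within 07:00–17:00: 07:00–11:00, 11:40–13:35, 13:40–14:35.
Wyatt ∩ Eitan: 08:45–10:10, 14:35–16:10.
Wyatt ∩ Eitan ∩ Brynn: 08:45–10:10, 14:35–16:10.
Wyatt ∩ Eitan ∩ Brynn ∩ Rania: 08:45–10:10.
Total common minutes: 85.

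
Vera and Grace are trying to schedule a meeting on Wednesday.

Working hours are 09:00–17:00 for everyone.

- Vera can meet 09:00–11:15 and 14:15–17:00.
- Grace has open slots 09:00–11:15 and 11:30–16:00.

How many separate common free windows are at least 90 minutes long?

2

Vera ∩ Grace: 09:00–11:15, 14:15–16:00.
Windows ≥ 90 min: 09:00–11:15, 14:15–16:00.
That's 2 windows.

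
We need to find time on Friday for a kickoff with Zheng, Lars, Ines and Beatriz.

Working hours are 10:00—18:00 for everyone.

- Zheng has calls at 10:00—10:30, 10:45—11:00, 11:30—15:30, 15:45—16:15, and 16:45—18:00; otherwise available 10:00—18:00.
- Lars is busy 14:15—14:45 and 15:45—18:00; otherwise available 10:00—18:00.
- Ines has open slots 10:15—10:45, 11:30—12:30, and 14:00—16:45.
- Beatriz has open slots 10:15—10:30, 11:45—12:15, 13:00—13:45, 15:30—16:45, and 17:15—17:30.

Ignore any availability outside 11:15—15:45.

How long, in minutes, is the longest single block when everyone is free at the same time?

Zheng free within 10:00–18:00: 10:30–10:45, 11:00–11:30, 15:30–15:45, 16:15–16:45.
Lars free within 10:00–18:00: 10:00–14:15, 14:45–15:45.
Zheng ∩ Lars: 10:30–10:45, 11:00–11:30, 15:30–15:45.
Zheng ∩ Lars ∩ Ines: 10:30–10:45, 15:30–15:45.
Zheng ∩ Lars ∩ Ines ∩ Beatriz: 15:30–15:45.
Restricted to 11:15–15:45: 15:30–15:45.
Single common window of 15 minutes.

15 minutes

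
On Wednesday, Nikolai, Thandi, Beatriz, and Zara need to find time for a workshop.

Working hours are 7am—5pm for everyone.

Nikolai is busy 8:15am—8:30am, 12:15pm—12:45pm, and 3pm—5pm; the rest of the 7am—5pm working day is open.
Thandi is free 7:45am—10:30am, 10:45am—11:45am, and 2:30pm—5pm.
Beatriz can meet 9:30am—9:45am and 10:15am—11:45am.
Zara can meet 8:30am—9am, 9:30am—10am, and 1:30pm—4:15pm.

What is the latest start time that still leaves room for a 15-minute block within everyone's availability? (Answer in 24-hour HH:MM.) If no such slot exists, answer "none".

Nikolai free within 07:00–17:00: 07:00–08:15, 08:30–12:15, 12:45–15:00.
Nikolai ∩ Thandi: 07:45–08:15, 08:30–10:30, 10:45–11:45, 14:30–15:00.
Nikolai ∩ Thandi ∩ Beatriz: 09:30–09:45, 10:15–10:30, 10:45–11:45.
Nikolai ∩ Thandi ∩ Beatriz ∩ Zara: 09:30–09:45.
Windows ≥ 15 min: 09:30–09:45.
Latest start in the last window 09:30–09:45 is 09:45 − 15 min = 09:30.

09:30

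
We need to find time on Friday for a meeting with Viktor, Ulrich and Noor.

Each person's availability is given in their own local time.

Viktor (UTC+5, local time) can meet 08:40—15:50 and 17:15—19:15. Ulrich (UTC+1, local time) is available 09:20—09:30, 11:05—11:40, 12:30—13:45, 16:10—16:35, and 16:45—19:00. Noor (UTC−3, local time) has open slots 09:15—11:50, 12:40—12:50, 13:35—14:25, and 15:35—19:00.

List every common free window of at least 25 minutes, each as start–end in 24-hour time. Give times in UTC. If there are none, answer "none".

Viktor → UTC: 03:40–10:50, 12:15–14:15.
Ulrich → UTC: 08:20–08:30, 10:05–10:40, 11:30–12:45, 15:10–15:35, 15:45–18:00.
Noor → UTC: 12:15–14:50, 15:40–15:50, 16:35–17:25, 18:35–22:00.
Viktor ∩ Ulrich: 08:20–08:30, 10:05–10:40, 12:15–12:45.
Viktor ∩ Ulrich ∩ Noor: 12:15–12:45.
Windows ≥ 25 min: 12:15–12:45.

12:15–12:45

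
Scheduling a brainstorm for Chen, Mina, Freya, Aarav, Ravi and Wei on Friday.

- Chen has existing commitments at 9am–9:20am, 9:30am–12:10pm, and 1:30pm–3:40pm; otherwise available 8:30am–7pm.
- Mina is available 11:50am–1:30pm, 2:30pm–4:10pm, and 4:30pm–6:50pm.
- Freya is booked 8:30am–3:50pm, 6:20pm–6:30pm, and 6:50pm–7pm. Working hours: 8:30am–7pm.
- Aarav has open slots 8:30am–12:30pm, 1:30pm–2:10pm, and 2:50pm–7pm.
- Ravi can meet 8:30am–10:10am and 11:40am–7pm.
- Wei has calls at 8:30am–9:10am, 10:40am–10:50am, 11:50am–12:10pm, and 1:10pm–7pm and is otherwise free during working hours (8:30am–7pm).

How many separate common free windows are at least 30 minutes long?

Chen free within 08:30–19:00: 08:30–09:00, 09:20–09:30, 12:10–13:30, 15:40–19:00.
Freya free within 08:30–19:00: 15:50–18:20, 18:30–18:50.
Wei free within 08:30–19:00: 09:10–10:40, 10:50–11:50, 12:10–13:10.
Chen ∩ Mina: 12:10–13:30, 15:40–16:10, 16:30–18:50.
Chen ∩ Mina ∩ Freya: 15:50–16:10, 16:30–18:20, 18:30–18:50.
Chen ∩ Mina ∩ Freya ∩ Aarav: 15:50–16:10, 16:30–18:20, 18:30–18:50.
Chen ∩ Mina ∩ Freya ∩ Aarav ∩ Ravi: 15:50–16:10, 16:30–18:20, 18:30–18:50.
Chen ∩ Mina ∩ Freya ∩ Aarav ∩ Ravi ∩ Wei: (none).
Windows ≥ 30 min: (none).
That's 0 windows.

0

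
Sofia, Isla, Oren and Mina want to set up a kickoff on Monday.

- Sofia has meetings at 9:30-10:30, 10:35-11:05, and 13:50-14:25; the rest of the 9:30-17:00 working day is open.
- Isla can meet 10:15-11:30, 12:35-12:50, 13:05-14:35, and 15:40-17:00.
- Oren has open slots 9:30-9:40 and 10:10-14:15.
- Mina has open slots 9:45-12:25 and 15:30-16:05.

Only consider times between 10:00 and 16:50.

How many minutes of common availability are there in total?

Sofia free within 09:30–17:00: 10:30–10:35, 11:05–13:50, 14:25–17:00.
Sofia ∩ Isla: 10:30–10:35, 11:05–11:30, 12:35–12:50, 13:05–13:50, 14:25–14:35, 15:40–17:00.
Sofia ∩ Isla ∩ Oren: 10:30–10:35, 11:05–11:30, 12:35–12:50, 13:05–13:50.
Sofia ∩ Isla ∩ Oren ∩ Mina: 10:30–10:35, 11:05–11:30.
Restricted to 10:00–16:50: 10:30–10:35, 11:05–11:30.
Total common minutes: 5 + 25 = 30.

30 minutes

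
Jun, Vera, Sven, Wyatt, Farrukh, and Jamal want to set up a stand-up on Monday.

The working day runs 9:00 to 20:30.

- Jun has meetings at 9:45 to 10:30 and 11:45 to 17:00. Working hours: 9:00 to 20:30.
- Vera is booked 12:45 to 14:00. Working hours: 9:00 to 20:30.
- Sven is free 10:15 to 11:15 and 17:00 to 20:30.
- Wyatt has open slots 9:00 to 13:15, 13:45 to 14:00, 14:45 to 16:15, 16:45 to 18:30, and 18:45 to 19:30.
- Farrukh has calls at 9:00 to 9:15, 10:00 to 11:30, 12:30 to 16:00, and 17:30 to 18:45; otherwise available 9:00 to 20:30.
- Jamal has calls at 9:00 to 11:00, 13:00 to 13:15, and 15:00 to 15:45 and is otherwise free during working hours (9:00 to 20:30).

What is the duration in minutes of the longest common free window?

Jun free within 09:00–20:30: 09:00–09:45, 10:30–11:45, 17:00–20:30.
Vera free within 09:00–20:30: 09:00–12:45, 14:00–20:30.
Farrukh free within 09:00–20:30: 09:15–10:00, 11:30–12:30, 16:00–17:30, 18:45–20:30.
Jamal free within 09:00–20:30: 11:00–13:00, 13:15–15:00, 15:45–20:30.
Jun ∩ Vera: 09:00–09:45, 10:30–11:45, 17:00–20:30.
Jun ∩ Vera ∩ Sven: 10:30–11:15, 17:00–20:30.
Jun ∩ Vera ∩ Sven ∩ Wyatt: 10:30–11:15, 17:00–18:30, 18:45–19:30.
Jun ∩ Vera ∩ Sven ∩ Wyatt ∩ Farrukh: 17:00–17:30, 18:45–19:30.
Jun ∩ Vera ∩ Sven ∩ Wyatt ∩ Farrukh ∩ Jamal: 17:00–17:30, 18:45–19:30.
Common window lengths: 30, 45 min; longest is 45.

45 minutes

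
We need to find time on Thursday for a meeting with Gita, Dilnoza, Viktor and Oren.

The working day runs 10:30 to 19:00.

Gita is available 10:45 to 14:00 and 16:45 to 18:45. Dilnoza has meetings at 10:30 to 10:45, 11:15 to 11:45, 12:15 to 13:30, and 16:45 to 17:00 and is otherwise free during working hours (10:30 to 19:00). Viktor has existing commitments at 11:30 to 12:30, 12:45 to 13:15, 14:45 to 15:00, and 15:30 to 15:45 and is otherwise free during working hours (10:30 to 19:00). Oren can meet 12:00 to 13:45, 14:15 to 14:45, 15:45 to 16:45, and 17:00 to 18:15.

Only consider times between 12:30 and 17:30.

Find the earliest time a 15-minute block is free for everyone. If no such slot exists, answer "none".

13:30

Dilnoza free within 10:30–19:00: 10:45–11:15, 11:45–12:15, 13:30–16:45, 17:00–19:00.
Viktor free within 10:30–19:00: 10:30–11:30, 12:30–12:45, 13:15–14:45, 15:00–15:30, 15:45–19:00.
Gita ∩ Dilnoza: 10:45–11:15, 11:45–12:15, 13:30–14:00, 17:00–18:45.
Gita ∩ Dilnoza ∩ Viktor: 10:45–11:15, 13:30–14:00, 17:00–18:45.
Gita ∩ Dilnoza ∩ Viktor ∩ Oren: 13:30–13:45, 17:00–18:15.
Restricted to 12:30–17:30: 13:30–13:45, 17:00–17:30.
Windows ≥ 15 min: 13:30–13:45, 17:00–17:30.
Earliest such window starts at 13:30.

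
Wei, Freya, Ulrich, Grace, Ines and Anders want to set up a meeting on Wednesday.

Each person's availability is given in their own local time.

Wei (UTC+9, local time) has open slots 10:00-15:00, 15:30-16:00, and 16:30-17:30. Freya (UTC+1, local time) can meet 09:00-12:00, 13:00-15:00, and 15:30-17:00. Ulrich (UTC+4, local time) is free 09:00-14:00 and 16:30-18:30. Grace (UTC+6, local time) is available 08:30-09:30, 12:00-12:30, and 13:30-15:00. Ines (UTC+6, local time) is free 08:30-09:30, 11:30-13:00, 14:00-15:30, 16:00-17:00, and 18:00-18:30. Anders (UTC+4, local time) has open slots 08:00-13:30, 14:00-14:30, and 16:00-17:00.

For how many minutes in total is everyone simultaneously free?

30 minutes

Wei → UTC: 01:00–06:00, 06:30–07:00, 07:30–08:30.
Freya → UTC: 08:00–11:00, 12:00–14:00, 14:30–16:00.
Ulrich → UTC: 05:00–10:00, 12:30–14:30.
Grace → UTC: 02:30–03:30, 06:00–06:30, 07:30–09:00.
Ines → UTC: 02:30–03:30, 05:30–07:00, 08:00–09:30, 10:00–11:00, 12:00–12:30.
Anders → UTC: 04:00–09:30, 10:00–10:30, 12:00–13:00.
Wei ∩ Freya: 08:00–08:30.
Wei ∩ Freya ∩ Ulrich: 08:00–08:30.
Wei ∩ Freya ∩ Ulrich ∩ Grace: 08:00–08:30.
Wei ∩ Freya ∩ Ulrich ∩ Grace ∩ Ines: 08:00–08:30.
Wei ∩ Freya ∩ Ulrich ∩ Grace ∩ Ines ∩ Anders: 08:00–08:30.
Total common minutes: 30.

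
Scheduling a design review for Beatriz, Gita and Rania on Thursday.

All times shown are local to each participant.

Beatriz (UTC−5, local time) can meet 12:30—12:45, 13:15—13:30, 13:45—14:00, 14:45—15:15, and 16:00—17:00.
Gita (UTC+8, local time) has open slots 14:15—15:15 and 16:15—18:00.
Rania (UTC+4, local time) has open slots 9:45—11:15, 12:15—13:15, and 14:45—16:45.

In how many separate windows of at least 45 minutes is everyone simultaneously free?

Beatriz → UTC: 17:30–17:45, 18:15–18:30, 18:45–19:00, 19:45–20:15, 21:00–22:00.
Gita → UTC: 06:15–07:15, 08:15–10:00.
Rania → UTC: 05:45–07:15, 08:15–09:15, 10:45–12:45.
Beatriz ∩ Gita: (none).
Beatriz ∩ Gita ∩ Rania: (none).
Windows ≥ 45 min: (none).
That's 0 windows.

0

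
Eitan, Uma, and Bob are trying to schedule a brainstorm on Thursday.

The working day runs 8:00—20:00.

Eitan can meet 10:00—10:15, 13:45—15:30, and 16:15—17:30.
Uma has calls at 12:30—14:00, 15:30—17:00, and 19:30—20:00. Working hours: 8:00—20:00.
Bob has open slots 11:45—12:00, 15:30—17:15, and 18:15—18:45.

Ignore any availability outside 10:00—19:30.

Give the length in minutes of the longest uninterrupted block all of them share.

Uma free within 08:00–20:00: 08:00–12:30, 14:00–15:30, 17:00–19:30.
Eitan ∩ Uma: 10:00–10:15, 14:00–15:30, 17:00–17:30.
Eitan ∩ Uma ∩ Bob: 17:00–17:15.
Restricted to 10:00–19:30: 17:00–17:15.
Single common window of 15 minutes.

15 minutes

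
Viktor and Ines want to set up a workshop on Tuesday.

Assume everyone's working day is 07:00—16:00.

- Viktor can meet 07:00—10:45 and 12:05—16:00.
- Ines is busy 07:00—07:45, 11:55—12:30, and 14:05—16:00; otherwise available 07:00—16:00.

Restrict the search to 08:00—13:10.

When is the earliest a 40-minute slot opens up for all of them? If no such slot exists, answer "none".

Ines free within 07:00–16:00: 07:45–11:55, 12:30–14:05.
Viktor ∩ Ines: 07:45–10:45, 12:30–14:05.
Restricted to 08:00–13:10: 08:00–10:45, 12:30–13:10.
Windows ≥ 40 min: 08:00–10:45, 12:30–13:10.
Earliest such window starts at 08:00.

08:00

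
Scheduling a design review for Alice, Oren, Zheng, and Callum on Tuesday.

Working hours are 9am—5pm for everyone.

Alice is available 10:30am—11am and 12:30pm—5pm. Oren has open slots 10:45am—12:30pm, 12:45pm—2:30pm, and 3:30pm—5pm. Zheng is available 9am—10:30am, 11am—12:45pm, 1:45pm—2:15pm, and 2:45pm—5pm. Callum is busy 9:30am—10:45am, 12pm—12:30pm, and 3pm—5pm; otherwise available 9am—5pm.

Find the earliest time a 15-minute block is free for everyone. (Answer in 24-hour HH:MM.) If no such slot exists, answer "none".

13:45

Callum free within 09:00–17:00: 09:00–09:30, 10:45–12:00, 12:30–15:00.
Alice ∩ Oren: 10:45–11:00, 12:45–14:30, 15:30–17:00.
Alice ∩ Oren ∩ Zheng: 13:45–14:15, 15:30–17:00.
Alice ∩ Oren ∩ Zheng ∩ Callum: 13:45–14:15.
Windows ≥ 15 min: 13:45–14:15.
Earliest such window starts at 13:45.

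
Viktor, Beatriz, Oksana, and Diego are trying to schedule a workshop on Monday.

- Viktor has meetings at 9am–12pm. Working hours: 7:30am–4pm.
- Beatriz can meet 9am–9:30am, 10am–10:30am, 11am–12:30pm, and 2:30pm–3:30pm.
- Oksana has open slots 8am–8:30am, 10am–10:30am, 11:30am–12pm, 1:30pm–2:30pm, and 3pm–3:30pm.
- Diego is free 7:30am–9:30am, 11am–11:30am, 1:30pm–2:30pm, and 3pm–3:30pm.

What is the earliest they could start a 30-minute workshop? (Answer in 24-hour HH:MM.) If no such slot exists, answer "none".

Viktor free within 07:30–16:00: 07:30–09:00, 12:00–16:00.
Viktor ∩ Beatriz: 12:00–12:30, 14:30–15:30.
Viktor ∩ Beatriz ∩ Oksana: 15:00–15:30.
Viktor ∩ Beatriz ∩ Oksana ∩ Diego: 15:00–15:30.
Windows ≥ 30 min: 15:00–15:30.
Earliest such window starts at 15:00.

15:00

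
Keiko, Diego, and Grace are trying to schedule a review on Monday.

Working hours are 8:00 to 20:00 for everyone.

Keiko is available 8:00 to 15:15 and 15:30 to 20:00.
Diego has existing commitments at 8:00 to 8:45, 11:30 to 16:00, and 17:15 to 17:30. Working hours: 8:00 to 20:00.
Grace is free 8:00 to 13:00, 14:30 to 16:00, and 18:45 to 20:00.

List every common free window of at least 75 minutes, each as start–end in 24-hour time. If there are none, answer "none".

08:45–11:30, 18:45–20:00

Diego free within 08:00–20:00: 08:45–11:30, 16:00–17:15, 17:30–20:00.
Keiko ∩ Diego: 08:45–11:30, 16:00–17:15, 17:30–20:00.
Keiko ∩ Diego ∩ Grace: 08:45–11:30, 18:45–20:00.
Windows ≥ 75 min: 08:45–11:30, 18:45–20:00.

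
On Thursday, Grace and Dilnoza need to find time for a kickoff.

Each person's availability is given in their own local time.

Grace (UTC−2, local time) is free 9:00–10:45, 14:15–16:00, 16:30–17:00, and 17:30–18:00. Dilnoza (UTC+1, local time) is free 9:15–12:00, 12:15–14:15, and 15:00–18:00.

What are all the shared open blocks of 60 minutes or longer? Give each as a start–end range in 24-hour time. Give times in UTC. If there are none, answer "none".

Grace → UTC: 11:00–12:45, 16:15–18:00, 18:30–19:00, 19:30–20:00.
Dilnoza → UTC: 08:15–11:00, 11:15–13:15, 14:00–17:00.
Grace ∩ Dilnoza: 11:15–12:45, 16:15–17:00.
Windows ≥ 60 min: 11:15–12:45.

11:15–12:45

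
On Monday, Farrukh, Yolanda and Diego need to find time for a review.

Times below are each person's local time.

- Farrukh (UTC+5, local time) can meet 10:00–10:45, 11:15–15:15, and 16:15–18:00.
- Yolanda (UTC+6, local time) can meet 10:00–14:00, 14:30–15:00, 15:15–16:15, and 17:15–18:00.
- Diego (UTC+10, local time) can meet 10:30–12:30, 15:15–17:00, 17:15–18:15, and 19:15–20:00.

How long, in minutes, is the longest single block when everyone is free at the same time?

Farrukh → UTC: 05:00–05:45, 06:15–10:15, 11:15–13:00.
Yolanda → UTC: 04:00–08:00, 08:30–09:00, 09:15–10:15, 11:15–12:00.
Diego → UTC: 00:30–02:30, 05:15–07:00, 07:15–08:15, 09:15–10:00.
Farrukh ∩ Yolanda: 05:00–05:45, 06:15–08:00, 08:30–09:00, 09:15–10:15, 11:15–12:00.
Farrukh ∩ Yolanda ∩ Diego: 05:15–05:45, 06:15–07:00, 07:15–08:00, 09:15–10:00.
Common window lengths: 30, 45, 45, 45 min; longest is 45.

45 minutes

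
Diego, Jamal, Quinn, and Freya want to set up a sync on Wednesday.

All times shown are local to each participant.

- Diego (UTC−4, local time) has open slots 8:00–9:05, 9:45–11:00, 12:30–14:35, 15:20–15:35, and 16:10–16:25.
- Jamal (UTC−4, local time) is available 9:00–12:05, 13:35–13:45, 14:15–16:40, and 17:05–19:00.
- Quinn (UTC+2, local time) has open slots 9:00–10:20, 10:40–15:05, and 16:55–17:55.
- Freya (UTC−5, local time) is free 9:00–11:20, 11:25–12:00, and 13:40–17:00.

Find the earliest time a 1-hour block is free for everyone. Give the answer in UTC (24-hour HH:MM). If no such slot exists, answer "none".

Diego → UTC: 12:00–13:05, 13:45–15:00, 16:30–18:35, 19:20–19:35, 20:10–20:25.
Jamal → UTC: 13:00–16:05, 17:35–17:45, 18:15–20:40, 21:05–23:00.
Quinn → UTC: 07:00–08:20, 08:40–13:05, 14:55–15:55.
Freya → UTC: 14:00–16:20, 16:25–17:00, 18:40–22:00.
Diego ∩ Jamal: 13:00–13:05, 13:45–15:00, 17:35–17:45, 18:15–18:35, 19:20–19:35, 20:10–20:25.
Diego ∩ Jamal ∩ Quinn: 13:00–13:05, 14:55–15:00.
Diego ∩ Jamal ∩ Quinn ∩ Freya: 14:55–15:00.
Windows ≥ 60 min: (none).

none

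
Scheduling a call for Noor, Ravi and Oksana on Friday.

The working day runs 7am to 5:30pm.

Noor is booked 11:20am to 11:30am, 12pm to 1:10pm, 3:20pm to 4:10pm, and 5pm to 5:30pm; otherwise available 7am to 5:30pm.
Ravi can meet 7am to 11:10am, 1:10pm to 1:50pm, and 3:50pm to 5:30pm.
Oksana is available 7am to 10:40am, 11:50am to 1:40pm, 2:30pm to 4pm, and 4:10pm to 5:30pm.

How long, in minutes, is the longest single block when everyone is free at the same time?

Noor free within 07:00–17:30: 07:00–11:20, 11:30–12:00, 13:10–15:20, 16:10–17:00.
Noor ∩ Ravi: 07:00–11:10, 13:10–13:50, 16:10–17:00.
Noor ∩ Ravi ∩ Oksana: 07:00–10:40, 13:10–13:40, 16:10–17:00.
Common window lengths: 220, 30, 50 min; longest is 220.

220 minutes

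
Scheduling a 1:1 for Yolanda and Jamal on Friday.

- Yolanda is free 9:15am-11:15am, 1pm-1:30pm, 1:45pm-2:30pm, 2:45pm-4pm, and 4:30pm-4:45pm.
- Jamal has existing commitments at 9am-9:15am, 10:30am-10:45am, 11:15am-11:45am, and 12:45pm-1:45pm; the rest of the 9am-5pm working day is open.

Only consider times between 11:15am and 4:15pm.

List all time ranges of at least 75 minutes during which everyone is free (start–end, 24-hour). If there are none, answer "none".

Jamal free within 09:00–17:00: 09:15–10:30, 10:45–11:15, 11:45–12:45, 13:45–17:00.
Yolanda ∩ Jamal: 09:15–10:30, 10:45–11:15, 13:45–14:30, 14:45–16:00, 16:30–16:45.
Restricted to 11:15–16:15: 13:45–14:30, 14:45–16:00.
Windows ≥ 75 min: 14:45–16:00.

14:45–16:00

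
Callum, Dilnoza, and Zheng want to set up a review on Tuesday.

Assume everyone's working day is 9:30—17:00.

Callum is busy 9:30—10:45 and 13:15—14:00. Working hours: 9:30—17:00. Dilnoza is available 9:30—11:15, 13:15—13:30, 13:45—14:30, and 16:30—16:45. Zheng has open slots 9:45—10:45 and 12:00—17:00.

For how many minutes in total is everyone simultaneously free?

45 minutes

Callum free within 09:30–17:00: 10:45–13:15, 14:00–17:00.
Callum ∩ Dilnoza: 10:45–11:15, 14:00–14:30, 16:30–16:45.
Callum ∩ Dilnoza ∩ Zheng: 14:00–14:30, 16:30–16:45.
Total common minutes: 30 + 15 = 45.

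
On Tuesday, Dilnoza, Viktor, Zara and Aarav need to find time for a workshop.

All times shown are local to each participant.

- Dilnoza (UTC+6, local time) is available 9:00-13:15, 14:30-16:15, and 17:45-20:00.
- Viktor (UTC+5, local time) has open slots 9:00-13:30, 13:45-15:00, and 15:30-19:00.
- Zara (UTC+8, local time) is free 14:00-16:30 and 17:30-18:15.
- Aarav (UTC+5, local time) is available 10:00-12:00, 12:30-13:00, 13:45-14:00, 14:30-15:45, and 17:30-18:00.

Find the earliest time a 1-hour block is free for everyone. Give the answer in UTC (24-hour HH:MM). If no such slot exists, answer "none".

06:00

Dilnoza → UTC: 03:00–07:15, 08:30–10:15, 11:45–14:00.
Viktor → UTC: 04:00–08:30, 08:45–10:00, 10:30–14:00.
Zara → UTC: 06:00–08:30, 09:30–10:15.
Aarav → UTC: 05:00–07:00, 07:30–08:00, 08:45–09:00, 09:30–10:45, 12:30–13:00.
Dilnoza ∩ Viktor: 04:00–07:15, 08:45–10:00, 11:45–14:00.
Dilnoza ∩ Viktor ∩ Zara: 06:00–07:15, 09:30–10:00.
Dilnoza ∩ Viktor ∩ Zara ∩ Aarav: 06:00–07:00, 09:30–10:00.
Windows ≥ 60 min: 06:00–07:00.
Earliest such window starts at 06:00.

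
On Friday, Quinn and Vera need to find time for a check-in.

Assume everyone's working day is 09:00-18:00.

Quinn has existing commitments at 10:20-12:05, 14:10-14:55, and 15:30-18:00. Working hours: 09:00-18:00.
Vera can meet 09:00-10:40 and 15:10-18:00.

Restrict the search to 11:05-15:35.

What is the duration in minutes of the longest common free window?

Quinn free within 09:00–18:00: 09:00–10:20, 12:05–14:10, 14:55–15:30.
Quinn ∩ Vera: 09:00–10:20, 15:10–15:30.
Restricted to 11:05–15:35: 15:10–15:30.
Single common window of 20 minutes.

20 minutes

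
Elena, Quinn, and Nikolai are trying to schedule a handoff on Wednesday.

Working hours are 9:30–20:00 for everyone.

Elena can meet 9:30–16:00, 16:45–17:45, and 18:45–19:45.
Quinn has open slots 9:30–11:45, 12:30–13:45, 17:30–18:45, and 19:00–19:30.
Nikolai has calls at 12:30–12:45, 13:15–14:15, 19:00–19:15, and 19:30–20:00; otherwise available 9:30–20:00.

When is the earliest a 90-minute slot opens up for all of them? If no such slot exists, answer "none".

Nikolai free within 09:30–20:00: 09:30–12:30, 12:45–13:15, 14:15–19:00, 19:15–19:30.
Elena ∩ Quinn: 09:30–11:45, 12:30–13:45, 17:30–17:45, 19:00–19:30.
Elena ∩ Quinn ∩ Nikolai: 09:30–11:45, 12:45–13:15, 17:30–17:45, 19:15–19:30.
Windows ≥ 90 min: 09:30–11:45.
Earliest such window starts at 09:30.

09:30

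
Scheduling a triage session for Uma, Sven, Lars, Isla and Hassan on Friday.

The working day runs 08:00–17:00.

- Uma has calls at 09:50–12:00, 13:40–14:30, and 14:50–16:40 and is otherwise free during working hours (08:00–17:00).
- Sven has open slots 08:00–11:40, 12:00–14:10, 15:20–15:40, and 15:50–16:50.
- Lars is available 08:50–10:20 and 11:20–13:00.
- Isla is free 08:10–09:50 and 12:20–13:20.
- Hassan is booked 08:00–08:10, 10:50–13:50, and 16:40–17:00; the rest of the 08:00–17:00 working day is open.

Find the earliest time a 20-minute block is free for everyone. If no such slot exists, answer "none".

08:50

Uma free within 08:00–17:00: 08:00–09:50, 12:00–13:40, 14:30–14:50, 16:40–17:00.
Hassan free within 08:00–17:00: 08:10–10:50, 13:50–16:40.
Uma ∩ Sven: 08:00–09:50, 12:00–13:40, 16:40–16:50.
Uma ∩ Sven ∩ Lars: 08:50–09:50, 12:00–13:00.
Uma ∩ Sven ∩ Lars ∩ Isla: 08:50–09:50, 12:20–13:00.
Uma ∩ Sven ∩ Lars ∩ Isla ∩ Hassan: 08:50–09:50.
Windows ≥ 20 min: 08:50–09:50.
Earliest such window starts at 08:50.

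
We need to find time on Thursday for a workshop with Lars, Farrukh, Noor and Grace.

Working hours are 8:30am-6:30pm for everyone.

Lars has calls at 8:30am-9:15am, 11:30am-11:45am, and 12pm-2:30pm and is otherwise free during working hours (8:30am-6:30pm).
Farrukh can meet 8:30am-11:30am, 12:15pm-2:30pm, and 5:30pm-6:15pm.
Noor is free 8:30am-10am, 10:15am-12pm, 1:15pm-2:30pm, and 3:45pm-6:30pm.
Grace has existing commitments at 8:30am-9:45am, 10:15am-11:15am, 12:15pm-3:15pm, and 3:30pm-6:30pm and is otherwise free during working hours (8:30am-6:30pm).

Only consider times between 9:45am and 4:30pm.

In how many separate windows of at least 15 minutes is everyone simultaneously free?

2

Lars free within 08:30–18:30: 09:15–11:30, 11:45–12:00, 14:30–18:30.
Grace free within 08:30–18:30: 09:45–10:15, 11:15–12:15, 15:15–15:30.
Lars ∩ Farrukh: 09:15–11:30, 17:30–18:15.
Lars ∩ Farrukh ∩ Noor: 09:15–10:00, 10:15–11:30, 17:30–18:15.
Lars ∩ Farrukh ∩ Noor ∩ Grace: 09:45–10:00, 11:15–11:30.
Restricted to 09:45–16:30: 09:45–10:00, 11:15–11:30.
Windows ≥ 15 min: 09:45–10:00, 11:15–11:30.
That's 2 windows.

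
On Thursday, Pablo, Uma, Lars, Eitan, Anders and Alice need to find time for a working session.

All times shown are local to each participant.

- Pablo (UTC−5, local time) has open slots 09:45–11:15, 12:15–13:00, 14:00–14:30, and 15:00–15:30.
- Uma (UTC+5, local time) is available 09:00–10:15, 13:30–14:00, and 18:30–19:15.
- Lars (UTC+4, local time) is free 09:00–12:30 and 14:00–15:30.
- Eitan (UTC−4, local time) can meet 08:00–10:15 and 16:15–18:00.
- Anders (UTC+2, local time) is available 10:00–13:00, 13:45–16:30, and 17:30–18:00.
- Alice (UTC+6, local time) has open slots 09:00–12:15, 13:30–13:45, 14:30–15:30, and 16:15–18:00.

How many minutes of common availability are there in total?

Pablo → UTC: 14:45–16:15, 17:15–18:00, 19:00–19:30, 20:00–20:30.
Uma → UTC: 04:00–05:15, 08:30–09:00, 13:30–14:15.
Lars → UTC: 05:00–08:30, 10:00–11:30.
Eitan → UTC: 12:00–14:15, 20:15–22:00.
Anders → UTC: 08:00–11:00, 11:45–14:30, 15:30–16:00.
Alice → UTC: 03:00–06:15, 07:30–07:45, 08:30–09:30, 10:15–12:00.
Pablo ∩ Uma: (none).
Pablo ∩ Uma ∩ Lars: (none).
Pablo ∩ Uma ∩ Lars ∩ Eitan: (none).
Pablo ∩ Uma ∩ Lars ∩ Eitan ∩ Anders: (none).
Pablo ∩ Uma ∩ Lars ∩ Eitan ∩ Anders ∩ Alice: (none).
Total common minutes: 0.

0 minutes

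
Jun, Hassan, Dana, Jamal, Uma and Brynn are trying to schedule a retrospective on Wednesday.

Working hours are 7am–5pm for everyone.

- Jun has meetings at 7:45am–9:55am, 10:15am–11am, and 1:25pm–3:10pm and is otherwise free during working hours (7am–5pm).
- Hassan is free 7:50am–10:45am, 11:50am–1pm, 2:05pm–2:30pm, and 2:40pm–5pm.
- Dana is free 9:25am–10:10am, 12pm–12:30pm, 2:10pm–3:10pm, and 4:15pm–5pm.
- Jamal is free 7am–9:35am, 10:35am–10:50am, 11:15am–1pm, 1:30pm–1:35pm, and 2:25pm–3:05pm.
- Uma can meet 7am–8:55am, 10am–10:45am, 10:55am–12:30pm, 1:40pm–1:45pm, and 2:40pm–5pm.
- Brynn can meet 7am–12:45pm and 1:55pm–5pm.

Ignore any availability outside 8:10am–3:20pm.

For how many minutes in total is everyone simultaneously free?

30 minutes

Jun free within 07:00–17:00: 07:00–07:45, 09:55–10:15, 11:00–13:25, 15:10–17:00.
Jun ∩ Hassan: 09:55–10:15, 11:50–13:00, 15:10–17:00.
Jun ∩ Hassan ∩ Dana: 09:55–10:10, 12:00–12:30, 16:15–17:00.
Jun ∩ Hassan ∩ Dana ∩ Jamal: 12:00–12:30.
Jun ∩ Hassan ∩ Dana ∩ Jamal ∩ Uma: 12:00–12:30.
Jun ∩ Hassan ∩ Dana ∩ Jamal ∩ Uma ∩ Brynn: 12:00–12:30.
Restricted to 08:10–15:20: 12:00–12:30.
Total common minutes: 30.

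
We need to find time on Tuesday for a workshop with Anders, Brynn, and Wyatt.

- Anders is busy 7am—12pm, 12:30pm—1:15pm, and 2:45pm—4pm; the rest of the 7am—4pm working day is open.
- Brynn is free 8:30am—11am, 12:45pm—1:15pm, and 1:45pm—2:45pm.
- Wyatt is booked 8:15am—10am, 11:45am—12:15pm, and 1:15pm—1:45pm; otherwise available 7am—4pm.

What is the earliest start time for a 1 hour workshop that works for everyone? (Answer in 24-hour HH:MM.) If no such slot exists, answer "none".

Anders free within 07:00–16:00: 12:00–12:30, 13:15–14:45.
Wyatt free within 07:00–16:00: 07:00–08:15, 10:00–11:45, 12:15–13:15, 13:45–16:00.
Anders ∩ Brynn: 13:45–14:45.
Anders ∩ Brynn ∩ Wyatt: 13:45–14:45.
Windows ≥ 60 min: 13:45–14:45.
Earliest such window starts at 13:45.

13:45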